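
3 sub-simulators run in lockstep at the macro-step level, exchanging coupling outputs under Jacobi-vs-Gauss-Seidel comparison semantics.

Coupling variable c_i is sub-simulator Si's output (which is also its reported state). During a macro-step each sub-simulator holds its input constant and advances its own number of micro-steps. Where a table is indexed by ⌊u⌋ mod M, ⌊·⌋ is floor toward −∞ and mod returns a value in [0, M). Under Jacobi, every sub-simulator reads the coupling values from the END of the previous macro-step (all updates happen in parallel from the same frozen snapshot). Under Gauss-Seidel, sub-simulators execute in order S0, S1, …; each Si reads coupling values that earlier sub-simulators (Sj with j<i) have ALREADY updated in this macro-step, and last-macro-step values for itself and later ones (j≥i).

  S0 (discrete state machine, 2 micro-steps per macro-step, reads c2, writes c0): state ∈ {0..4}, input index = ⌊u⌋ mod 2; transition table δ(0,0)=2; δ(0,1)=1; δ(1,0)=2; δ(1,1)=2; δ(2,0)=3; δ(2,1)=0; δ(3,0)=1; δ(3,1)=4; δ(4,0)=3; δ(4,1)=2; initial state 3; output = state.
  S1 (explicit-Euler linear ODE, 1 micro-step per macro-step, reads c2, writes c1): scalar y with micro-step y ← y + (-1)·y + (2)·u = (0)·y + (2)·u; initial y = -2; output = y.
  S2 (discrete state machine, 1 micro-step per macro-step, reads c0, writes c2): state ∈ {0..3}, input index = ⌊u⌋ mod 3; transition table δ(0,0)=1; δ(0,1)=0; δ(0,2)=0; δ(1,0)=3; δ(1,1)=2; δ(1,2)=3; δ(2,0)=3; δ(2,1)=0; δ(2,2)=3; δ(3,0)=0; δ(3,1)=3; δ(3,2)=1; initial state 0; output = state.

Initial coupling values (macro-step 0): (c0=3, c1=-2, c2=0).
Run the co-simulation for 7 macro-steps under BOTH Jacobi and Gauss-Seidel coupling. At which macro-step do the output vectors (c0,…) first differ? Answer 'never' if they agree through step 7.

[Jacobi] macro 1: S0 reads c2=0 → after 2×micro: 2; S1 reads c2=0 → after 1×micro: 0; S2 reads c0=3 → after 1×micro: 1 ⇒ (c0=2, c1=0, c2=1)
[Jacobi] macro 2: S0 reads c2=1 → after 2×micro: 1; S1 reads c2=1 → after 1×micro: 2; S2 reads c0=2 → after 1×micro: 3 ⇒ (c0=1, c1=2, c2=3)
[Jacobi] macro 3: S0 reads c2=3 → after 2×micro: 0; S1 reads c2=3 → after 1×micro: 6; S2 reads c0=1 → after 1×micro: 3 ⇒ (c0=0, c1=6, c2=3)
[Jacobi] macro 4: S0 reads c2=3 → after 2×micro: 2; S1 reads c2=3 → after 1×micro: 6; S2 reads c0=0 → after 1×micro: 0 ⇒ (c0=2, c1=6, c2=0)
[Jacobi] macro 5: S0 reads c2=0 → after 2×micro: 1; S1 reads c2=0 → after 1×micro: 0; S2 reads c0=2 → after 1×micro: 0 ⇒ (c0=1, c1=0, c2=0)
[Jacobi] macro 6: S0 reads c2=0 → after 2×micro: 3; S1 reads c2=0 → after 1×micro: 0; S2 reads c0=1 → after 1×micro: 0 ⇒ (c0=3, c1=0, c2=0)
[Jacobi] macro 7: S0 reads c2=0 → after 2×micro: 2; S1 reads c2=0 → after 1×micro: 0; S2 reads c0=3 → after 1×micro: 1 ⇒ (c0=2, c1=0, c2=1)
[Gauss-Seidel] macro 1: S0 reads c2=0 → after 2×micro: 2; S1 reads c2=0 → after 1×micro: 0; S2 reads c0=2 → after 1×micro: 0 ⇒ (c0=2, c1=0, c2=0)
[Gauss-Seidel] macro 2: S0 reads c2=0 → after 2×micro: 1; S1 reads c2=0 → after 1×micro: 0; S2 reads c0=1 → after 1×micro: 0 ⇒ (c0=1, c1=0, c2=0)
[Gauss-Seidel] macro 3: S0 reads c2=0 → after 2×micro: 3; S1 reads c2=0 → after 1×micro: 0; S2 reads c0=3 → after 1×micro: 1 ⇒ (c0=3, c1=0, c2=1)
[Gauss-Seidel] macro 4: S0 reads c2=1 → after 2×micro: 2; S1 reads c2=1 → after 1×micro: 2; S2 reads c0=2 → after 1×micro: 3 ⇒ (c0=2, c1=2, c2=3)
[Gauss-Seidel] macro 5: S0 reads c2=3 → after 2×micro: 1; S1 reads c2=3 → after 1×micro: 6; S2 reads c0=1 → after 1×micro: 3 ⇒ (c0=1, c1=6, c2=3)
[Gauss-Seidel] macro 6: S0 reads c2=3 → after 2×micro: 0; S1 reads c2=3 → after 1×micro: 6; S2 reads c0=0 → after 1×micro: 0 ⇒ (c0=0, c1=6, c2=0)
[Gauss-Seidel] macro 7: S0 reads c2=0 → after 2×micro: 3; S1 reads c2=0 → after 1×micro: 0; S2 reads c0=3 → after 1×micro: 1 ⇒ (c0=3, c1=0, c2=1)

first divergence at macro-step: 1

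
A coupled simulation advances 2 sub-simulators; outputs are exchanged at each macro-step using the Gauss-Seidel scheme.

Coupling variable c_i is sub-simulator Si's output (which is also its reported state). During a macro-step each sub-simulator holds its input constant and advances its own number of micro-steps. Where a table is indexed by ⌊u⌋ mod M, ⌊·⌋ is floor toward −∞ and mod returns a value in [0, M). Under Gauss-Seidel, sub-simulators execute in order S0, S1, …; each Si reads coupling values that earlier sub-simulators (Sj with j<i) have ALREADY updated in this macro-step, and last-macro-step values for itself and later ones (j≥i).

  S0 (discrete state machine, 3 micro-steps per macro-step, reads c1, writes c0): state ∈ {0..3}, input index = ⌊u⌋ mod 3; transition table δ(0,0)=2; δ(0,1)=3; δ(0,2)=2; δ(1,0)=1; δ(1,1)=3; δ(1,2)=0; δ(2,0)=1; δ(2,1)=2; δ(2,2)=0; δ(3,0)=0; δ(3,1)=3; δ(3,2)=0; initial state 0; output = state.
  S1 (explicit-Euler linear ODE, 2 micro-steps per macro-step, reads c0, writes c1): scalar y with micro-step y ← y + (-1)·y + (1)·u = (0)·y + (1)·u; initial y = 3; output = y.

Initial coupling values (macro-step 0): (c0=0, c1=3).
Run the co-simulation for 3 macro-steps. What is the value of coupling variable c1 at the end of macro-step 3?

c1 at macro-step 3 = 1

macro 1: S0 reads c1=3 → after 3×micro: 1; S1 reads c0=1 → after 2×micro: 1 ⇒ (c0=1, c1=1)
macro 2: S0 reads c1=1 → after 3×micro: 3; S1 reads c0=3 → after 2×micro: 3 ⇒ (c0=3, c1=3)
macro 3: S0 reads c1=3 → after 3×micro: 1; S1 reads c0=1 → after 2×micro: 1 ⇒ (c0=1, c1=1)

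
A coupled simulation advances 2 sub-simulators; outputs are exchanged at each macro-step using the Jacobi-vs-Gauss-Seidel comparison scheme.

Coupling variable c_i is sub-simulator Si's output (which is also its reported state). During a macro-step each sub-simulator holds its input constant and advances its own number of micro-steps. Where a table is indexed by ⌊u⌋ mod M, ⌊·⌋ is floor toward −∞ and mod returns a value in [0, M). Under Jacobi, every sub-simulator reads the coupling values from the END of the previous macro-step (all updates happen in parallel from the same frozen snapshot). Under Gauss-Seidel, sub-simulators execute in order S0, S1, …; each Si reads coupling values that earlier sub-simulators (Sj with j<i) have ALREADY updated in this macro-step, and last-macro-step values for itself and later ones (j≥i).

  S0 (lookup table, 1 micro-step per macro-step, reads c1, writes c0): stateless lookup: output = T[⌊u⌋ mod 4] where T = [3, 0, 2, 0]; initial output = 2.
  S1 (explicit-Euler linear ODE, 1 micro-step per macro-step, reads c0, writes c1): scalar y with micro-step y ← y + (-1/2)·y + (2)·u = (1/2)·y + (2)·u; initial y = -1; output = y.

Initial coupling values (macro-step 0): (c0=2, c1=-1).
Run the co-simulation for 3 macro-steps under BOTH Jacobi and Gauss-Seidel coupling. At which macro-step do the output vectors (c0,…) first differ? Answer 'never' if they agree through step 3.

first divergence at macro-step: 1

[Jacobi] macro 1: S0 reads c1=-1 → after 1×micro: 0; S1 reads c0=2 → after 1×micro: 7/2 ⇒ (c0=0, c1=7/2)
[Jacobi] macro 2: S0 reads c1=7/2 → after 1×micro: 0; S1 reads c0=0 → after 1×micro: 7/4 ⇒ (c0=0, c1=7/4)
[Jacobi] macro 3: S0 reads c1=7/4 → after 1×micro: 0; S1 reads c0=0 → after 1×micro: 7/8 ⇒ (c0=0, c1=7/8)
[Gauss-Seidel] macro 1: S0 reads c1=-1 → after 1×micro: 0; S1 reads c0=0 → after 1×micro: -1/2 ⇒ (c0=0, c1=-1/2)
[Gauss-Seidel] macro 2: S0 reads c1=-1/2 → after 1×micro: 0; S1 reads c0=0 → after 1×micro: -1/4 ⇒ (c0=0, c1=-1/4)
[Gauss-Seidel] macro 3: S0 reads c1=-1/4 → after 1×micro: 0; S1 reads c0=0 → after 1×micro: -1/8 ⇒ (c0=0, c1=-1/8)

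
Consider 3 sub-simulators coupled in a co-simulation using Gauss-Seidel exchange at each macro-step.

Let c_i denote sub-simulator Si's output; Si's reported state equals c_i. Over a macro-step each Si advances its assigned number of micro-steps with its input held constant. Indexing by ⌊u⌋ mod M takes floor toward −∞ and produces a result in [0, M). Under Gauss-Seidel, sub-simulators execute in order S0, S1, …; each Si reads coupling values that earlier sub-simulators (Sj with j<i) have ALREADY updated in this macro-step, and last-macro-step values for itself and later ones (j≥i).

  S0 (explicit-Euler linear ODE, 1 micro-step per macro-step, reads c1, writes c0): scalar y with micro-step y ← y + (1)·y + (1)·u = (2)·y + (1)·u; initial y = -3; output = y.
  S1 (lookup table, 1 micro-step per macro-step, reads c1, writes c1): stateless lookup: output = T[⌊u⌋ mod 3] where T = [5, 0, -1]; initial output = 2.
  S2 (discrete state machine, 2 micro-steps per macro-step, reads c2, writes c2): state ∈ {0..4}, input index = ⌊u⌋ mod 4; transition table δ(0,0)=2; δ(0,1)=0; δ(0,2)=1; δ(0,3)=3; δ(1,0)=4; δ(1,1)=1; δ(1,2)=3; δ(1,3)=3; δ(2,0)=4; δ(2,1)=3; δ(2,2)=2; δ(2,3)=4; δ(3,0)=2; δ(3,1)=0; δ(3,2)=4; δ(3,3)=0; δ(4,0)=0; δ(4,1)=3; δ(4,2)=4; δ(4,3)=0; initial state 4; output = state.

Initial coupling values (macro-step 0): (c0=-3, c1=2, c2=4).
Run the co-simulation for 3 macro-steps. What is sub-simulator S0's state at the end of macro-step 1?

S0 state at macro-step 1 = -4

macro 1: S0 reads c1=2 → after 1×micro: -4; S1 reads c1=2 → after 1×micro: -1; S2 reads c2=4 → after 2×micro: 2 ⇒ (c0=-4, c1=-1, c2=2)
macro 2: S0 reads c1=-1 → after 1×micro: -9; S1 reads c1=-1 → after 1×micro: -1; S2 reads c2=2 → after 2×micro: 2 ⇒ (c0=-9, c1=-1, c2=2)
macro 3: S0 reads c1=-1 → after 1×micro: -19; S1 reads c1=-1 → after 1×micro: -1; S2 reads c2=2 → after 2×micro: 2 ⇒ (c0=-19, c1=-1, c2=2)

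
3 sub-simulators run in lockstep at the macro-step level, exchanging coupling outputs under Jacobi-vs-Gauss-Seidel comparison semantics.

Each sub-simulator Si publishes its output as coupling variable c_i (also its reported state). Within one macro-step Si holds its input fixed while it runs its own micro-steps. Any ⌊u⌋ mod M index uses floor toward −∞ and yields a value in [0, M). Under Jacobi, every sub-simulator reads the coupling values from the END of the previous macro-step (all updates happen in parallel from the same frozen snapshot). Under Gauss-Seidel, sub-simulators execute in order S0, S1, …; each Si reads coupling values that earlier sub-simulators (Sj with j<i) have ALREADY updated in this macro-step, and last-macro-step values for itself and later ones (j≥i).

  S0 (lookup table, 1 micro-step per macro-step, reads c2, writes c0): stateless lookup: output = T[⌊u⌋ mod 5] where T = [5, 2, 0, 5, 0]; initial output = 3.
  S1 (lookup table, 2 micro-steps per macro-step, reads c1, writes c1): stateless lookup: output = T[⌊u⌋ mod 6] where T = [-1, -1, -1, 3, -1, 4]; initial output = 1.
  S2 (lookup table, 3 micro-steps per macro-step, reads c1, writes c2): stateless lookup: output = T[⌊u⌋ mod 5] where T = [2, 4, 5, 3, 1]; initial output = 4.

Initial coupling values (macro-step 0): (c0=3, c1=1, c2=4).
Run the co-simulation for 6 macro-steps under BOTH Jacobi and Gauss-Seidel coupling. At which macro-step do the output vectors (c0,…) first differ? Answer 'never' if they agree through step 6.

first divergence at macro-step: 1

[Jacobi] macro 1: S0 reads c2=4 → after 1×micro: 0; S1 reads c1=1 → after 2×micro: -1; S2 reads c1=1 → after 3×micro: 4 ⇒ (c0=0, c1=-1, c2=4)
[Jacobi] macro 2: S0 reads c2=4 → after 1×micro: 0; S1 reads c1=-1 → after 2×micro: 4; S2 reads c1=-1 → after 3×micro: 1 ⇒ (c0=0, c1=4, c2=1)
[Jacobi] macro 3: S0 reads c2=1 → after 1×micro: 2; S1 reads c1=4 → after 2×micro: -1; S2 reads c1=4 → after 3×micro: 1 ⇒ (c0=2, c1=-1, c2=1)
[Jacobi] macro 4: S0 reads c2=1 → after 1×micro: 2; S1 reads c1=-1 → after 2×micro: 4; S2 reads c1=-1 → after 3×micro: 1 ⇒ (c0=2, c1=4, c2=1)
[Jacobi] macro 5: S0 reads c2=1 → after 1×micro: 2; S1 reads c1=4 → after 2×micro: -1; S2 reads c1=4 → after 3×micro: 1 ⇒ (c0=2, c1=-1, c2=1)
[Jacobi] macro 6: S0 reads c2=1 → after 1×micro: 2; S1 reads c1=-1 → after 2×micro: 4; S2 reads c1=-1 → after 3×micro: 1 ⇒ (c0=2, c1=4, c2=1)
[Gauss-Seidel] macro 1: S0 reads c2=4 → after 1×micro: 0; S1 reads c1=1 → after 2×micro: -1; S2 reads c1=-1 → after 3×micro: 1 ⇒ (c0=0, c1=-1, c2=1)
[Gauss-Seidel] macro 2: S0 reads c2=1 → after 1×micro: 2; S1 reads c1=-1 → after 2×micro: 4; S2 reads c1=4 → after 3×micro: 1 ⇒ (c0=2, c1=4, c2=1)
[Gauss-Seidel] macro 3: S0 reads c2=1 → after 1×micro: 2; S1 reads c1=4 → after 2×micro: -1; S2 reads c1=-1 → after 3×micro: 1 ⇒ (c0=2, c1=-1, c2=1)
[Gauss-Seidel] macro 4: S0 reads c2=1 → after 1×micro: 2; S1 reads c1=-1 → after 2×micro: 4; S2 reads c1=4 → after 3×micro: 1 ⇒ (c0=2, c1=4, c2=1)
[Gauss-Seidel] macro 5: S0 reads c2=1 → after 1×micro: 2; S1 reads c1=4 → after 2×micro: -1; S2 reads c1=-1 → after 3×micro: 1 ⇒ (c0=2, c1=-1, c2=1)
[Gauss-Seidel] macro 6: S0 reads c2=1 → after 1×micro: 2; S1 reads c1=-1 → after 2×micro: 4; S2 reads c1=4 → after 3×micro: 1 ⇒ (c0=2, c1=4, c2=1)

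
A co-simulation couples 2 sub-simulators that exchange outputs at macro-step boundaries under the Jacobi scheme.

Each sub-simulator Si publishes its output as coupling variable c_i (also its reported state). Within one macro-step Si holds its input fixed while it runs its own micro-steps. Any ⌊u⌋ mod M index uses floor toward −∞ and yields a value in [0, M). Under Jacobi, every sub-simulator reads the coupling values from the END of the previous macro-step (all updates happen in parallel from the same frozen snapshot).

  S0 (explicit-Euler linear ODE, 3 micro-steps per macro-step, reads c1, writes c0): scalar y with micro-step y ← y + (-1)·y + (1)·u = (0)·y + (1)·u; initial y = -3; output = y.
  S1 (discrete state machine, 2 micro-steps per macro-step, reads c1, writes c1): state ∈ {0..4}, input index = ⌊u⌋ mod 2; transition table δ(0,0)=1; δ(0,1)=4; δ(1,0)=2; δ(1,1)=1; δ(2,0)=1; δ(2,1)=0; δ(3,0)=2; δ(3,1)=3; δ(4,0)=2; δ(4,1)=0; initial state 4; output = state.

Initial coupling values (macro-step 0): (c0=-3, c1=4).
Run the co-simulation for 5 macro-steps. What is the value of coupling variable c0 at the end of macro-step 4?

macro 1: S0 reads c1=4 → after 3×micro: 4; S1 reads c1=4 → after 2×micro: 1 ⇒ (c0=4, c1=1)
macro 2: S0 reads c1=1 → after 3×micro: 1; S1 reads c1=1 → after 2×micro: 1 ⇒ (c0=1, c1=1)
macro 3: S0 reads c1=1 → after 3×micro: 1; S1 reads c1=1 → after 2×micro: 1 ⇒ (c0=1, c1=1)
macro 4: S0 reads c1=1 → after 3×micro: 1; S1 reads c1=1 → after 2×micro: 1 ⇒ (c0=1, c1=1)
macro 5: S0 reads c1=1 → after 3×micro: 1; S1 reads c1=1 → after 2×micro: 1 ⇒ (c0=1, c1=1)

c0 at macro-step 4 = 1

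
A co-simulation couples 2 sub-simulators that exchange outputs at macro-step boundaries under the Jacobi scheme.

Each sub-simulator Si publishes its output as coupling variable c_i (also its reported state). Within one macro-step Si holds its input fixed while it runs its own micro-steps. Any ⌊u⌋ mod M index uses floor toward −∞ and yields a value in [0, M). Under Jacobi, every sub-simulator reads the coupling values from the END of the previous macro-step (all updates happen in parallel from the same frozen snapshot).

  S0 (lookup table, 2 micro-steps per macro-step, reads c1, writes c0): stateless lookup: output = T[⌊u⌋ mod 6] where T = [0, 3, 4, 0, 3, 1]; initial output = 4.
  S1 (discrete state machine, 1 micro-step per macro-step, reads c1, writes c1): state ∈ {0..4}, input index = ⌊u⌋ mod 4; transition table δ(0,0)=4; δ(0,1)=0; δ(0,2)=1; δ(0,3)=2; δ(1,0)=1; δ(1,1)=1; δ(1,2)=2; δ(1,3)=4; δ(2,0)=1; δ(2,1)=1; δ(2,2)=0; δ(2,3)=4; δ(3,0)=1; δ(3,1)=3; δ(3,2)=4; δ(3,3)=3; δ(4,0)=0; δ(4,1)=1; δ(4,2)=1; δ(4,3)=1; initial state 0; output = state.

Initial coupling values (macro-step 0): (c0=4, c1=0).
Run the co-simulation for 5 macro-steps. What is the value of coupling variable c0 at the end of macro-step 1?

macro 1: S0 reads c1=0 → after 2×micro: 0; S1 reads c1=0 → after 1×micro: 4 ⇒ (c0=0, c1=4)
macro 2: S0 reads c1=4 → after 2×micro: 3; S1 reads c1=4 → after 1×micro: 0 ⇒ (c0=3, c1=0)
macro 3: S0 reads c1=0 → after 2×micro: 0; S1 reads c1=0 → after 1×micro: 4 ⇒ (c0=0, c1=4)
macro 4: S0 reads c1=4 → after 2×micro: 3; S1 reads c1=4 → after 1×micro: 0 ⇒ (c0=3, c1=0)
macro 5: S0 reads c1=0 → after 2×micro: 0; S1 reads c1=0 → after 1×micro: 4 ⇒ (c0=0, c1=4)

c0 at macro-step 1 = 0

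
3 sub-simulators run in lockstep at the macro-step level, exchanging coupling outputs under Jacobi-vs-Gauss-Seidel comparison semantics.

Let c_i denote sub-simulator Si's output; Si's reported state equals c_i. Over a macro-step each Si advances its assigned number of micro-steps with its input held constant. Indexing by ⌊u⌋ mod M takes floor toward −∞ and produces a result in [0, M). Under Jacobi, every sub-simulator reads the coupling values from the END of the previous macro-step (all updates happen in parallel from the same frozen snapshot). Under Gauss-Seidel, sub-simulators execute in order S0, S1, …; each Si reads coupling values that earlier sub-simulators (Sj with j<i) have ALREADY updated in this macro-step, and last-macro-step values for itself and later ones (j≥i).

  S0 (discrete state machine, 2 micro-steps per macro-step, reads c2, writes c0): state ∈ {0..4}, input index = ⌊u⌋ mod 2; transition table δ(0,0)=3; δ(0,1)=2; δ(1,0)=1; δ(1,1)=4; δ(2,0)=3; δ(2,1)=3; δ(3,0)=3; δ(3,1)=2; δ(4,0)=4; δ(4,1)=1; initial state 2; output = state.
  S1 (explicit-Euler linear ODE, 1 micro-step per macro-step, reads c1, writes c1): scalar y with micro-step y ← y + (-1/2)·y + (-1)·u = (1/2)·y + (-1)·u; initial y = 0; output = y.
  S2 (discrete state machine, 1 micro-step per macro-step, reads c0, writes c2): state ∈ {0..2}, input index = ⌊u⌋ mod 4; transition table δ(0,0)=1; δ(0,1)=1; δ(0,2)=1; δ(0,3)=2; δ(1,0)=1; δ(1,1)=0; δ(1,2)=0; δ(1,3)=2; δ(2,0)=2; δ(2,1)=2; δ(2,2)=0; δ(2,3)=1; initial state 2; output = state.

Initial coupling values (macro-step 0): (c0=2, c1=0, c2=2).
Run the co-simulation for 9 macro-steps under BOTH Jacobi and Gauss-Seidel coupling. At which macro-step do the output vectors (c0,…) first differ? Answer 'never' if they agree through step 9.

[Jacobi] macro 1: S0 reads c2=2 → after 2×micro: 3; S1 reads c1=0 → after 1×micro: 0; S2 reads c0=2 → after 1×micro: 0 ⇒ (c0=3, c1=0, c2=0)
[Jacobi] macro 2: S0 reads c2=0 → after 2×micro: 3; S1 reads c1=0 → after 1×micro: 0; S2 reads c0=3 → after 1×micro: 2 ⇒ (c0=3, c1=0, c2=2)
[Jacobi] macro 3: S0 reads c2=2 → after 2×micro: 3; S1 reads c1=0 → after 1×micro: 0; S2 reads c0=3 → after 1×micro: 1 ⇒ (c0=3, c1=0, c2=1)
[Jacobi] macro 4: S0 reads c2=1 → after 2×micro: 3; S1 reads c1=0 → after 1×micro: 0; S2 reads c0=3 → after 1×micro: 2 ⇒ (c0=3, c1=0, c2=2)
[Jacobi] macro 5: S0 reads c2=2 → after 2×micro: 3; S1 reads c1=0 → after 1×micro: 0; S2 reads c0=3 → after 1×micro: 1 ⇒ (c0=3, c1=0, c2=1)
[Jacobi] macro 6: S0 reads c2=1 → after 2×micro: 3; S1 reads c1=0 → after 1×micro: 0; S2 reads c0=3 → after 1×micro: 2 ⇒ (c0=3, c1=0, c2=2)
[Jacobi] macro 7: S0 reads c2=2 → after 2×micro: 3; S1 reads c1=0 → after 1×micro: 0; S2 reads c0=3 → after 1×micro: 1 ⇒ (c0=3, c1=0, c2=1)
[Jacobi] macro 8: S0 reads c2=1 → after 2×micro: 3; S1 reads c1=0 → after 1×micro: 0; S2 reads c0=3 → after 1×micro: 2 ⇒ (c0=3, c1=0, c2=2)
[Jacobi] macro 9: S0 reads c2=2 → after 2×micro: 3; S1 reads c1=0 → after 1×micro: 0; S2 reads c0=3 → after 1×micro: 1 ⇒ (c0=3, c1=0, c2=1)
[Gauss-Seidel] macro 1: S0 reads c2=2 → after 2×micro: 3; S1 reads c1=0 → after 1×micro: 0; S2 reads c0=3 → after 1×micro: 1 ⇒ (c0=3, c1=0, c2=1)
[Gauss-Seidel] macro 2: S0 reads c2=1 → after 2×micro: 3; S1 reads c1=0 → after 1×micro: 0; S2 reads c0=3 → after 1×micro: 2 ⇒ (c0=3, c1=0, c2=2)
[Gauss-Seidel] macro 3: S0 reads c2=2 → after 2×micro: 3; S1 reads c1=0 → after 1×micro: 0; S2 reads c0=3 → after 1×micro: 1 ⇒ (c0=3, c1=0, c2=1)
[Gauss-Seidel] macro 4: S0 reads c2=1 → after 2×micro: 3; S1 reads c1=0 → after 1×micro: 0; S2 reads c0=3 → after 1×micro: 2 ⇒ (c0=3, c1=0, c2=2)
[Gauss-Seidel] macro 5: S0 reads c2=2 → after 2×micro: 3; S1 reads c1=0 → after 1×micro: 0; S2 reads c0=3 → after 1×micro: 1 ⇒ (c0=3, c1=0, c2=1)
[Gauss-Seidel] macro 6: S0 reads c2=1 → after 2×micro: 3; S1 reads c1=0 → after 1×micro: 0; S2 reads c0=3 → after 1×micro: 2 ⇒ (c0=3, c1=0, c2=2)
[Gauss-Seidel] macro 7: S0 reads c2=2 → after 2×micro: 3; S1 reads c1=0 → after 1×micro: 0; S2 reads c0=3 → after 1×micro: 1 ⇒ (c0=3, c1=0, c2=1)
[Gauss-Seidel] macro 8: S0 reads c2=1 → after 2×micro: 3; S1 reads c1=0 → after 1×micro: 0; S2 reads c0=3 → after 1×micro: 2 ⇒ (c0=3, c1=0, c2=2)
[Gauss-Seidel] macro 9: S0 reads c2=2 → after 2×micro: 3; S1 reads c1=0 → after 1×micro: 0; S2 reads c0=3 → after 1×micro: 1 ⇒ (c0=3, c1=0, c2=1)

first divergence at macro-step: 1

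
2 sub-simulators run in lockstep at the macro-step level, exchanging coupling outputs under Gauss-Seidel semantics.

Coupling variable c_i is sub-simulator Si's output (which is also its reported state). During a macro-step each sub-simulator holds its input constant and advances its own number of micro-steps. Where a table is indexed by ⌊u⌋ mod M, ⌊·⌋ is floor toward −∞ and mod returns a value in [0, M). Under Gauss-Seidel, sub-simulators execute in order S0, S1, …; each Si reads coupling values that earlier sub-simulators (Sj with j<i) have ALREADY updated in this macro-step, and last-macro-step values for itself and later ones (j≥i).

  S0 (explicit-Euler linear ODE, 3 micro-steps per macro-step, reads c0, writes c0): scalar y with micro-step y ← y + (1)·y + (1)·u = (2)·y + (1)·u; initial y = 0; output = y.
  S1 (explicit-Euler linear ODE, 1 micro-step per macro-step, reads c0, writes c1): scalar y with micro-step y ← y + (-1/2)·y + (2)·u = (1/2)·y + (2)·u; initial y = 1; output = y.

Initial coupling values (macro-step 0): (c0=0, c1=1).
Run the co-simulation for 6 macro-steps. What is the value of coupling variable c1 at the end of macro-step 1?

c1 at macro-step 1 = 1/2

macro 1: S0 reads c0=0 → after 3×micro: 0; S1 reads c0=0 → after 1×micro: 1/2 ⇒ (c0=0, c1=1/2)
macro 2: S0 reads c0=0 → after 3×micro: 0; S1 reads c0=0 → after 1×micro: 1/4 ⇒ (c0=0, c1=1/4)
macro 3: S0 reads c0=0 → after 3×micro: 0; S1 reads c0=0 → after 1×micro: 1/8 ⇒ (c0=0, c1=1/8)
macro 4: S0 reads c0=0 → after 3×micro: 0; S1 reads c0=0 → after 1×micro: 1/16 ⇒ (c0=0, c1=1/16)
macro 5: S0 reads c0=0 → after 3×micro: 0; S1 reads c0=0 → after 1×micro: 1/32 ⇒ (c0=0, c1=1/32)
macro 6: S0 reads c0=0 → after 3×micro: 0; S1 reads c0=0 → after 1×micro: 1/64 ⇒ (c0=0, c1=1/64)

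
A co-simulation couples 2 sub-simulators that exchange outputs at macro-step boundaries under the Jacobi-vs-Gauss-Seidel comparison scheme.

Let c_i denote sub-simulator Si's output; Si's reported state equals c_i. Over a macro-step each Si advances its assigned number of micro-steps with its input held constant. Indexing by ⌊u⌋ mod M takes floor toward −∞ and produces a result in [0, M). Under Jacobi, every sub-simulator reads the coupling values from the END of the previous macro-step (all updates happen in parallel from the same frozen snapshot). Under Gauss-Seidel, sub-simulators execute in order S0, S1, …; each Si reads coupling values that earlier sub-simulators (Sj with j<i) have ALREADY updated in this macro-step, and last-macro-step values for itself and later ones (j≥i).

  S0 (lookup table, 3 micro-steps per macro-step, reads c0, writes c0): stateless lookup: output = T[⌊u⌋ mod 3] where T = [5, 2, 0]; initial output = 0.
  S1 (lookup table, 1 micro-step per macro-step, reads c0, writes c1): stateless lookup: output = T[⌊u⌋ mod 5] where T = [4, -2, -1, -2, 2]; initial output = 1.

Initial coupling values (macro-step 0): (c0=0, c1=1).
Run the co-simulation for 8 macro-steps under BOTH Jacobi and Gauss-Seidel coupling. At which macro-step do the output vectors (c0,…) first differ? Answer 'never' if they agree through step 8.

[Jacobi] macro 1: S0 reads c0=0 → after 3×micro: 5; S1 reads c0=0 → after 1×micro: 4 ⇒ (c0=5, c1=4)
[Jacobi] macro 2: S0 reads c0=5 → after 3×micro: 0; S1 reads c0=5 → after 1×micro: 4 ⇒ (c0=0, c1=4)
[Jacobi] macro 3: S0 reads c0=0 → after 3×micro: 5; S1 reads c0=0 → after 1×micro: 4 ⇒ (c0=5, c1=4)
[Jacobi] macro 4: S0 reads c0=5 → after 3×micro: 0; S1 reads c0=5 → after 1×micro: 4 ⇒ (c0=0, c1=4)
[Jacobi] macro 5: S0 reads c0=0 → after 3×micro: 5; S1 reads c0=0 → after 1×micro: 4 ⇒ (c0=5, c1=4)
[Jacobi] macro 6: S0 reads c0=5 → after 3×micro: 0; S1 reads c0=5 → after 1×micro: 4 ⇒ (c0=0, c1=4)
[Jacobi] macro 7: S0 reads c0=0 → after 3×micro: 5; S1 reads c0=0 → after 1×micro: 4 ⇒ (c0=5, c1=4)
[Jacobi] macro 8: S0 reads c0=5 → after 3×micro: 0; S1 reads c0=5 → after 1×micro: 4 ⇒ (c0=0, c1=4)
[Gauss-Seidel] macro 1: S0 reads c0=0 → after 3×micro: 5; S1 reads c0=5 → after 1×micro: 4 ⇒ (c0=5, c1=4)
[Gauss-Seidel] macro 2: S0 reads c0=5 → after 3×micro: 0; S1 reads c0=0 → after 1×micro: 4 ⇒ (c0=0, c1=4)
[Gauss-Seidel] macro 3: S0 reads c0=0 → after 3×micro: 5; S1 reads c0=5 → after 1×micro: 4 ⇒ (c0=5, c1=4)
[Gauss-Seidel] macro 4: S0 reads c0=5 → after 3×micro: 0; S1 reads c0=0 → after 1×micro: 4 ⇒ (c0=0, c1=4)
[Gauss-Seidel] macro 5: S0 reads c0=0 → after 3×micro: 5; S1 reads c0=5 → after 1×micro: 4 ⇒ (c0=5, c1=4)
[Gauss-Seidel] macro 6: S0 reads c0=5 → after 3×micro: 0; S1 reads c0=0 → after 1×micro: 4 ⇒ (c0=0, c1=4)
[Gauss-Seidel] macro 7: S0 reads c0=0 → after 3×micro: 5; S1 reads c0=5 → after 1×micro: 4 ⇒ (c0=5, c1=4)
[Gauss-Seidel] macro 8: S0 reads c0=5 → after 3×micro: 0; S1 reads c0=0 → after 1×micro: 4 ⇒ (c0=0, c1=4)

first divergence at macro-step: never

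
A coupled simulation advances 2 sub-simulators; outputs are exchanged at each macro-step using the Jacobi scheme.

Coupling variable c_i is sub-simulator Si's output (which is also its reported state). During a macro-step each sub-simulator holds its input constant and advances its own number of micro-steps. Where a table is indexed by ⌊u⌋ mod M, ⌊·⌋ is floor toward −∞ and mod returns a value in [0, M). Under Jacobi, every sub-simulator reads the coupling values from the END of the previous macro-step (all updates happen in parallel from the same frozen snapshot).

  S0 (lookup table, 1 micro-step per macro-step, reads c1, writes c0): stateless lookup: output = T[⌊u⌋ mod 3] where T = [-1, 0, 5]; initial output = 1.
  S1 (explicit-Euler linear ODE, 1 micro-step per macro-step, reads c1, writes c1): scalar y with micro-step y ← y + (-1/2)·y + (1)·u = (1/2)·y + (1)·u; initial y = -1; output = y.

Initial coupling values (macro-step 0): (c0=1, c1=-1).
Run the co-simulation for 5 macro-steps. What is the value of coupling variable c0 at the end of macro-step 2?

macro 1: S0 reads c1=-1 → after 1×micro: 5; S1 reads c1=-1 → after 1×micro: -3/2 ⇒ (c0=5, c1=-3/2)
macro 2: S0 reads c1=-3/2 → after 1×micro: 0; S1 reads c1=-3/2 → after 1×micro: -9/4 ⇒ (c0=0, c1=-9/4)
macro 3: S0 reads c1=-9/4 → after 1×micro: -1; S1 reads c1=-9/4 → after 1×micro: -27/8 ⇒ (c0=-1, c1=-27/8)
macro 4: S0 reads c1=-27/8 → after 1×micro: 5; S1 reads c1=-27/8 → after 1×micro: -81/16 ⇒ (c0=5, c1=-81/16)
macro 5: S0 reads c1=-81/16 → after 1×micro: -1; S1 reads c1=-81/16 → after 1×micro: -243/32 ⇒ (c0=-1, c1=-243/32)

c0 at macro-step 2 = 0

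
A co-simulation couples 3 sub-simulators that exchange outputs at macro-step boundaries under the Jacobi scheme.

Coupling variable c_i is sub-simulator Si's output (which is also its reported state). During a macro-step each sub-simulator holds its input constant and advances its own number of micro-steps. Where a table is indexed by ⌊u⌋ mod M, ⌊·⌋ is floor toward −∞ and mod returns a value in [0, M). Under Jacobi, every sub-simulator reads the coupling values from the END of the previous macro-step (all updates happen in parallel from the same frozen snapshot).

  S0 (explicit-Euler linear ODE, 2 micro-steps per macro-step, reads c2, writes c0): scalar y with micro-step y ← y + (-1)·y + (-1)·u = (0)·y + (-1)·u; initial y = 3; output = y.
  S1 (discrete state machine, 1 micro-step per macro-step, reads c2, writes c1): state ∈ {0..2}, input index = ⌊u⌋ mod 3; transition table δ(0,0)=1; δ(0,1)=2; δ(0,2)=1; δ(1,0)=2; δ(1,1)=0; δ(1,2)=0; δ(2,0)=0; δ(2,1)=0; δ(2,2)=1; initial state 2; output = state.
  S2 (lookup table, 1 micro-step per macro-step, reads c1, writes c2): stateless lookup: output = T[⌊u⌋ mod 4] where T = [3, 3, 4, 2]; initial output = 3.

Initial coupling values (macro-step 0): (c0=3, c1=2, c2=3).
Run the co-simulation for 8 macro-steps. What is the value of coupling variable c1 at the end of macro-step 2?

c1 at macro-step 2 = 2

macro 1: S0 reads c2=3 → after 2×micro: -3; S1 reads c2=3 → after 1×micro: 0; S2 reads c1=2 → after 1×micro: 4 ⇒ (c0=-3, c1=0, c2=4)
macro 2: S0 reads c2=4 → after 2×micro: -4; S1 reads c2=4 → after 1×micro: 2; S2 reads c1=0 → after 1×micro: 3 ⇒ (c0=-4, c1=2, c2=3)
macro 3: S0 reads c2=3 → after 2×micro: -3; S1 reads c2=3 → after 1×micro: 0; S2 reads c1=2 → after 1×micro: 4 ⇒ (c0=-3, c1=0, c2=4)
macro 4: S0 reads c2=4 → after 2×micro: -4; S1 reads c2=4 → after 1×micro: 2; S2 reads c1=0 → after 1×micro: 3 ⇒ (c0=-4, c1=2, c2=3)
macro 5: S0 reads c2=3 → after 2×micro: -3; S1 reads c2=3 → after 1×micro: 0; S2 reads c1=2 → after 1×micro: 4 ⇒ (c0=-3, c1=0, c2=4)
macro 6: S0 reads c2=4 → after 2×micro: -4; S1 reads c2=4 → after 1×micro: 2; S2 reads c1=0 → after 1×micro: 3 ⇒ (c0=-4, c1=2, c2=3)
macro 7: S0 reads c2=3 → after 2×micro: -3; S1 reads c2=3 → after 1×micro: 0; S2 reads c1=2 → after 1×micro: 4 ⇒ (c0=-3, c1=0, c2=4)
macro 8: S0 reads c2=4 → after 2×micro: -4; S1 reads c2=4 → after 1×micro: 2; S2 reads c1=0 → after 1×micro: 3 ⇒ (c0=-4, c1=2, c2=3)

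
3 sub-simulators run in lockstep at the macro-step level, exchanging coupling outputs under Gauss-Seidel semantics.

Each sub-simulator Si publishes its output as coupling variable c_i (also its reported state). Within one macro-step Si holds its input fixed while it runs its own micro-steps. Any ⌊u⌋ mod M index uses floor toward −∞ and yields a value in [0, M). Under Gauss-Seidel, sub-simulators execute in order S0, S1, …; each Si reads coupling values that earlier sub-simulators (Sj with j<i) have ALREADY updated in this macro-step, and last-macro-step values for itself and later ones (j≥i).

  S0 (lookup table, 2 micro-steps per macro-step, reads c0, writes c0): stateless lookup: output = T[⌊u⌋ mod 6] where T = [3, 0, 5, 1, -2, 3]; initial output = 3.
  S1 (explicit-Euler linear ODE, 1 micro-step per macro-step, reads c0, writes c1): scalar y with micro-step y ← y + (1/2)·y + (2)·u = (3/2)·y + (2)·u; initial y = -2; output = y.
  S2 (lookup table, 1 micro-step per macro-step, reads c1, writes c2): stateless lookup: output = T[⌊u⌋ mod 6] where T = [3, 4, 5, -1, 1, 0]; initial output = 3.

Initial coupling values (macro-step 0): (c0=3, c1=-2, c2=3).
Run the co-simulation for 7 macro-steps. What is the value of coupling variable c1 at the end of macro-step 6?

macro 1: S0 reads c0=3 → after 2×micro: 1; S1 reads c0=1 → after 1×micro: -1; S2 reads c1=-1 → after 1×micro: 0 ⇒ (c0=1, c1=-1, c2=0)
macro 2: S0 reads c0=1 → after 2×micro: 0; S1 reads c0=0 → after 1×micro: -3/2; S2 reads c1=-3/2 → after 1×micro: 1 ⇒ (c0=0, c1=-3/2, c2=1)
macro 3: S0 reads c0=0 → after 2×micro: 3; S1 reads c0=3 → after 1×micro: 15/4; S2 reads c1=15/4 → after 1×micro: -1 ⇒ (c0=3, c1=15/4, c2=-1)
macro 4: S0 reads c0=3 → after 2×micro: 1; S1 reads c0=1 → after 1×micro: 61/8; S2 reads c1=61/8 → after 1×micro: 4 ⇒ (c0=1, c1=61/8, c2=4)
macro 5: S0 reads c0=1 → after 2×micro: 0; S1 reads c0=0 → after 1×micro: 183/16; S2 reads c1=183/16 → after 1×micro: 0 ⇒ (c0=0, c1=183/16, c2=0)
macro 6: S0 reads c0=0 → after 2×micro: 3; S1 reads c0=3 → after 1×micro: 741/32; S2 reads c1=741/32 → after 1×micro: 0 ⇒ (c0=3, c1=741/32, c2=0)
macro 7: S0 reads c0=3 → after 2×micro: 1; S1 reads c0=1 → after 1×micro: 2351/64; S2 reads c1=2351/64 → after 1×micro: 3 ⇒ (c0=1, c1=2351/64, c2=3)

c1 at macro-step 6 = 741/32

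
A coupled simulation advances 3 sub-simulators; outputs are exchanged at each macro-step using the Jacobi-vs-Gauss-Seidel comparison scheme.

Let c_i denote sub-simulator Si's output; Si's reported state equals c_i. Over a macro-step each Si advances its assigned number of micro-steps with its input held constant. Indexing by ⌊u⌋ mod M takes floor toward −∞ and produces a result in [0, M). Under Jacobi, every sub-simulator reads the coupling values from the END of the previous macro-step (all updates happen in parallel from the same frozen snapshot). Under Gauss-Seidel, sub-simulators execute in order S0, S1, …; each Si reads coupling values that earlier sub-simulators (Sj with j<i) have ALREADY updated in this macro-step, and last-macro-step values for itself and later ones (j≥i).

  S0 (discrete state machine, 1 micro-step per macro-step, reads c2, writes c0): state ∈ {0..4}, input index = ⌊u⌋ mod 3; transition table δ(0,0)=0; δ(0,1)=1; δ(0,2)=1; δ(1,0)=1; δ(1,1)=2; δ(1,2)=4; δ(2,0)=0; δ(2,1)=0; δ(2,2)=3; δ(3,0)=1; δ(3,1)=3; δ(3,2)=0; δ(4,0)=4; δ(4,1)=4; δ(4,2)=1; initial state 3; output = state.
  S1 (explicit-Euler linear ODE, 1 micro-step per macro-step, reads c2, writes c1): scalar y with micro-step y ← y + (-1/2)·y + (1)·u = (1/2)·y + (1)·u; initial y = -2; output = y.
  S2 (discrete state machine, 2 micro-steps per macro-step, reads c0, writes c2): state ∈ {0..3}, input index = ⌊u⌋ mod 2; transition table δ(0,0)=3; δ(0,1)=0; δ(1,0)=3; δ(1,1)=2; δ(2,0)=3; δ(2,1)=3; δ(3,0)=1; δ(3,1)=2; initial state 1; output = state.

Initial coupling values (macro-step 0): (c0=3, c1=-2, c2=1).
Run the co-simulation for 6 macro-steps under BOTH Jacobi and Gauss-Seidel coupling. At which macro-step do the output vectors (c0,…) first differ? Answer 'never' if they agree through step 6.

first divergence at macro-step: never

[Jacobi] macro 1: S0 reads c2=1 → after 1×micro: 3; S1 reads c2=1 → after 1×micro: 0; S2 reads c0=3 → after 2×micro: 3 ⇒ (c0=3, c1=0, c2=3)
[Jacobi] macro 2: S0 reads c2=3 → after 1×micro: 1; S1 reads c2=3 → after 1×micro: 3; S2 reads c0=3 → after 2×micro: 3 ⇒ (c0=1, c1=3, c2=3)
[Jacobi] macro 3: S0 reads c2=3 → after 1×micro: 1; S1 reads c2=3 → after 1×micro: 9/2; S2 reads c0=1 → after 2×micro: 3 ⇒ (c0=1, c1=9/2, c2=3)
[Jacobi] macro 4: S0 reads c2=3 → after 1×micro: 1; S1 reads c2=3 → after 1×micro: 21/4; S2 reads c0=1 → after 2×micro: 3 ⇒ (c0=1, c1=21/4, c2=3)
[Jacobi] macro 5: S0 reads c2=3 → after 1×micro: 1; S1 reads c2=3 → after 1×micro: 45/8; S2 reads c0=1 → after 2×micro: 3 ⇒ (c0=1, c1=45/8, c2=3)
[Jacobi] macro 6: S0 reads c2=3 → after 1×micro: 1; S1 reads c2=3 → after 1×micro: 93/16; S2 reads c0=1 → after 2×micro: 3 ⇒ (c0=1, c1=93/16, c2=3)
[Gauss-Seidel] macro 1: S0 reads c2=1 → after 1×micro: 3; S1 reads c2=1 → after 1×micro: 0; S2 reads c0=3 → after 2×micro: 3 ⇒ (c0=3, c1=0, c2=3)
[Gauss-Seidel] macro 2: S0 reads c2=3 → after 1×micro: 1; S1 reads c2=3 → after 1×micro: 3; S2 reads c0=1 → after 2×micro: 3 ⇒ (c0=1, c1=3, c2=3)
[Gauss-Seidel] macro 3: S0 reads c2=3 → after 1×micro: 1; S1 reads c2=3 → after 1×micro: 9/2; S2 reads c0=1 → after 2×micro: 3 ⇒ (c0=1, c1=9/2, c2=3)
[Gauss-Seidel] macro 4: S0 reads c2=3 → after 1×micro: 1; S1 reads c2=3 → after 1×micro: 21/4; S2 reads c0=1 → after 2×micro: 3 ⇒ (c0=1, c1=21/4, c2=3)
[Gauss-Seidel] macro 5: S0 reads c2=3 → after 1×micro: 1; S1 reads c2=3 → after 1×micro: 45/8; S2 reads c0=1 → after 2×micro: 3 ⇒ (c0=1, c1=45/8, c2=3)
[Gauss-Seidel] macro 6: S0 reads c2=3 → after 1×micro: 1; S1 reads c2=3 → after 1×micro: 93/16; S2 reads c0=1 → after 2×micro: 3 ⇒ (c0=1, c1=93/16, c2=3)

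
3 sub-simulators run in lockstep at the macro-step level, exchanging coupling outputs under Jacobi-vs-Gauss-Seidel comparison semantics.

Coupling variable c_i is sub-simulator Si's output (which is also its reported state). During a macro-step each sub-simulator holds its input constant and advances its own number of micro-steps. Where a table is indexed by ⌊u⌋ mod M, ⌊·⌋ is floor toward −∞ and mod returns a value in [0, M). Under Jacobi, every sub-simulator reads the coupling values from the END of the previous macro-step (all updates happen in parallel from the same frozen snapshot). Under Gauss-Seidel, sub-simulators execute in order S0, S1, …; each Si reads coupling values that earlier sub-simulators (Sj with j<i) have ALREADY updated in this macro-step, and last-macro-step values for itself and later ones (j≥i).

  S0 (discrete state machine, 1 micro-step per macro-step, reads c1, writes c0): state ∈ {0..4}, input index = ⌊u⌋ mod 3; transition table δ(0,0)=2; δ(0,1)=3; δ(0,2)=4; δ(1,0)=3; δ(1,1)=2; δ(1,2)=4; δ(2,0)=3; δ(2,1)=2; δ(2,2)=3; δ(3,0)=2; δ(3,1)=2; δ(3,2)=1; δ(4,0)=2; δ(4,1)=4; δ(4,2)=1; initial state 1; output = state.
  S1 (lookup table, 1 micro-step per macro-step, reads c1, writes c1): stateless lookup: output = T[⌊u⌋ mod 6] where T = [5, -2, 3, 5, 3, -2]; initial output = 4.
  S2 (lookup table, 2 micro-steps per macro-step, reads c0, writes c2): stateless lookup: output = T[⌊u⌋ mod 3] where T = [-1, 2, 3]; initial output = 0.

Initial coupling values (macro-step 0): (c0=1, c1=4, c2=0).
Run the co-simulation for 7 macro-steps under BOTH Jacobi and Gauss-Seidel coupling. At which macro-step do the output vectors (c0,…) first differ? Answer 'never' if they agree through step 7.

first divergence at macro-step: 1

[Jacobi] macro 1: S0 reads c1=4 → after 1×micro: 2; S1 reads c1=4 → after 1×micro: 3; S2 reads c0=1 → after 2×micro: 2 ⇒ (c0=2, c1=3, c2=2)
[Jacobi] macro 2: S0 reads c1=3 → after 1×micro: 3; S1 reads c1=3 → after 1×micro: 5; S2 reads c0=2 → after 2×micro: 3 ⇒ (c0=3, c1=5, c2=3)
[Jacobi] macro 3: S0 reads c1=5 → after 1×micro: 1; S1 reads c1=5 → after 1×micro: -2; S2 reads c0=3 → after 2×micro: -1 ⇒ (c0=1, c1=-2, c2=-1)
[Jacobi] macro 4: S0 reads c1=-2 → after 1×micro: 2; S1 reads c1=-2 → after 1×micro: 3; S2 reads c0=1 → after 2×micro: 2 ⇒ (c0=2, c1=3, c2=2)
[Jacobi] macro 5: S0 reads c1=3 → after 1×micro: 3; S1 reads c1=3 → after 1×micro: 5; S2 reads c0=2 → after 2×micro: 3 ⇒ (c0=3, c1=5, c2=3)
[Jacobi] macro 6: S0 reads c1=5 → after 1×micro: 1; S1 reads c1=5 → after 1×micro: -2; S2 reads c0=3 → after 2×micro: -1 ⇒ (c0=1, c1=-2, c2=-1)
[Jacobi] macro 7: S0 reads c1=-2 → after 1×micro: 2; S1 reads c1=-2 → after 1×micro: 3; S2 reads c0=1 → after 2×micro: 2 ⇒ (c0=2, c1=3, c2=2)
[Gauss-Seidel] macro 1: S0 reads c1=4 → after 1×micro: 2; S1 reads c1=4 → after 1×micro: 3; S2 reads c0=2 → after 2×micro: 3 ⇒ (c0=2, c1=3, c2=3)
[Gauss-Seidel] macro 2: S0 reads c1=3 → after 1×micro: 3; S1 reads c1=3 → after 1×micro: 5; S2 reads c0=3 → after 2×micro: -1 ⇒ (c0=3, c1=5, c2=-1)
[Gauss-Seidel] macro 3: S0 reads c1=5 → after 1×micro: 1; S1 reads c1=5 → after 1×micro: -2; S2 reads c0=1 → after 2×micro: 2 ⇒ (c0=1, c1=-2, c2=2)
[Gauss-Seidel] macro 4: S0 reads c1=-2 → after 1×micro: 2; S1 reads c1=-2 → after 1×micro: 3; S2 reads c0=2 → after 2×micro: 3 ⇒ (c0=2, c1=3, c2=3)
[Gauss-Seidel] macro 5: S0 reads c1=3 → after 1×micro: 3; S1 reads c1=3 → after 1×micro: 5; S2 reads c0=3 → after 2×micro: -1 ⇒ (c0=3, c1=5, c2=-1)
[Gauss-Seidel] macro 6: S0 reads c1=5 → after 1×micro: 1; S1 reads c1=5 → after 1×micro: -2; S2 reads c0=1 → after 2×micro: 2 ⇒ (c0=1, c1=-2, c2=2)
[Gauss-Seidel] macro 7: S0 reads c1=-2 → after 1×micro: 2; S1 reads c1=-2 → after 1×micro: 3; S2 reads c0=2 → after 2×micro: 3 ⇒ (c0=2, c1=3, c2=3)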